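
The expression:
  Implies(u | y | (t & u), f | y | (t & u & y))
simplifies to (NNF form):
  f | y | ~u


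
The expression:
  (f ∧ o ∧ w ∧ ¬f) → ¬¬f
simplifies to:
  True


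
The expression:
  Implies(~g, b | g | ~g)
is always true.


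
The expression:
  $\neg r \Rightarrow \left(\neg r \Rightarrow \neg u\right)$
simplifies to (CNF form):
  $r \vee \neg u$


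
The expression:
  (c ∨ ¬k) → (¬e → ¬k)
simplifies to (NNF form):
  e ∨ ¬c ∨ ¬k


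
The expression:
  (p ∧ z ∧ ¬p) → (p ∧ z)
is always true.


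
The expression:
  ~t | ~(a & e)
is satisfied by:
  {e: False, t: False, a: False}
  {a: True, e: False, t: False}
  {t: True, e: False, a: False}
  {a: True, t: True, e: False}
  {e: True, a: False, t: False}
  {a: True, e: True, t: False}
  {t: True, e: True, a: False}


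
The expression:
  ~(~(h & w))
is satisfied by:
  {h: True, w: True}


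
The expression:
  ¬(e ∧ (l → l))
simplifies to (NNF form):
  ¬e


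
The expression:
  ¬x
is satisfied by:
  {x: False}


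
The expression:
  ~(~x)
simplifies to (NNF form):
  x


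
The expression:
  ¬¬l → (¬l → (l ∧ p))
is always true.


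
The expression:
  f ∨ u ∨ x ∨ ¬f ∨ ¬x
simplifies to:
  True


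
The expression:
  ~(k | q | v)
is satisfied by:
  {q: False, v: False, k: False}


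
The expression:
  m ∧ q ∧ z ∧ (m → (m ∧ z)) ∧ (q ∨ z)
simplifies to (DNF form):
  m ∧ q ∧ z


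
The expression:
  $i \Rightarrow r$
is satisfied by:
  {r: True, i: False}
  {i: False, r: False}
  {i: True, r: True}


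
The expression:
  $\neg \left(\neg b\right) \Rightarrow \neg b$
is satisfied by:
  {b: False}


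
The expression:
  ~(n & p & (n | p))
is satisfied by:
  {p: False, n: False}
  {n: True, p: False}
  {p: True, n: False}


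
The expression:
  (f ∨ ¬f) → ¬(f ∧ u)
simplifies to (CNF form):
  ¬f ∨ ¬u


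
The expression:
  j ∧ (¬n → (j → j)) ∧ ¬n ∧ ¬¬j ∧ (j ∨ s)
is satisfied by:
  {j: True, n: False}


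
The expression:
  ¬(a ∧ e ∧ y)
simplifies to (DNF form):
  ¬a ∨ ¬e ∨ ¬y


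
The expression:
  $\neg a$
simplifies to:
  $\neg a$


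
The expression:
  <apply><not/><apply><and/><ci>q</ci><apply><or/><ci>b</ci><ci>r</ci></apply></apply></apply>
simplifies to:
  <apply><or/><apply><not/><ci>q</ci></apply><apply><and/><apply><not/><ci>b</ci></apply><apply><not/><ci>r</ci></apply></apply></apply>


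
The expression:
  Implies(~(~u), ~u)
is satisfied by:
  {u: False}


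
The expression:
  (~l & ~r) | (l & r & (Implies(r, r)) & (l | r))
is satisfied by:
  {l: False, r: False}
  {r: True, l: True}


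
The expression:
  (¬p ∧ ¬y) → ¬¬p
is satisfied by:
  {y: True, p: True}
  {y: True, p: False}
  {p: True, y: False}


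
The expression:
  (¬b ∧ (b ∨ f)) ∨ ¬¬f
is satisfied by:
  {f: True}


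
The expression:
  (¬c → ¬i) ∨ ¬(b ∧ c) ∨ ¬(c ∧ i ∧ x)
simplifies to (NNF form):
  True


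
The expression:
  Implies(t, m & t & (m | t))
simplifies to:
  m | ~t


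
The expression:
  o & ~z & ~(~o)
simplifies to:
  o & ~z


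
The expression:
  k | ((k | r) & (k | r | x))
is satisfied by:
  {r: True, k: True}
  {r: True, k: False}
  {k: True, r: False}


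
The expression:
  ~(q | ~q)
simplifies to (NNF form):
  False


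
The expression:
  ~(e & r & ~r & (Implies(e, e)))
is always true.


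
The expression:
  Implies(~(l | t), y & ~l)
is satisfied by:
  {y: True, t: True, l: True}
  {y: True, t: True, l: False}
  {y: True, l: True, t: False}
  {y: True, l: False, t: False}
  {t: True, l: True, y: False}
  {t: True, l: False, y: False}
  {l: True, t: False, y: False}


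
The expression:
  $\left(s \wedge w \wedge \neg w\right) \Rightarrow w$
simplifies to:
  $\text{True}$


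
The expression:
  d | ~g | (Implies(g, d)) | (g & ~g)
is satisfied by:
  {d: True, g: False}
  {g: False, d: False}
  {g: True, d: True}


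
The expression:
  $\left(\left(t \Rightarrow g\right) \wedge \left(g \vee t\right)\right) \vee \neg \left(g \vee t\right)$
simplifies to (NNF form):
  $g \vee \neg t$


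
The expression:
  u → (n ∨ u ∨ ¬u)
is always true.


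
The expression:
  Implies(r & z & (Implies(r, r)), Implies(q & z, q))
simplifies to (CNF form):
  True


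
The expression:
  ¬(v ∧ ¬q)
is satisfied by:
  {q: True, v: False}
  {v: False, q: False}
  {v: True, q: True}


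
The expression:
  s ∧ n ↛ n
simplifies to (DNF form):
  False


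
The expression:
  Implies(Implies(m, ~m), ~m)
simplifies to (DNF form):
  True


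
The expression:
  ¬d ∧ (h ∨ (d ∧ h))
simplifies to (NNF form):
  h ∧ ¬d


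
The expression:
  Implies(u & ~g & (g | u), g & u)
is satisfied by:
  {g: True, u: False}
  {u: False, g: False}
  {u: True, g: True}


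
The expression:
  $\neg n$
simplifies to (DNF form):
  $\neg n$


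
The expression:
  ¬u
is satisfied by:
  {u: False}


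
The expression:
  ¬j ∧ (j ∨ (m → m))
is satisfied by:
  {j: False}


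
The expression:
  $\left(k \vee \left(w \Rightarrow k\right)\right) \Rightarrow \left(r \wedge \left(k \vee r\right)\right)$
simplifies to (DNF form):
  $r \vee \left(w \wedge \neg k\right)$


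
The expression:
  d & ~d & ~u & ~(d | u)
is never true.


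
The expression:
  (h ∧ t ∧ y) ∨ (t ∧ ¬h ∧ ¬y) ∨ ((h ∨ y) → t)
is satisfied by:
  {t: True, h: False, y: False}
  {y: True, t: True, h: False}
  {t: True, h: True, y: False}
  {y: True, t: True, h: True}
  {y: False, h: False, t: False}


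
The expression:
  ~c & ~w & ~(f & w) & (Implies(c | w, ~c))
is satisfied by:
  {w: False, c: False}


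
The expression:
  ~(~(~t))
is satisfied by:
  {t: False}


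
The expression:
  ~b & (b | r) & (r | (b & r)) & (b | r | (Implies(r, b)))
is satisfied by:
  {r: True, b: False}


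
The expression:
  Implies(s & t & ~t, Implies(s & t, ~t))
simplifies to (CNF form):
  True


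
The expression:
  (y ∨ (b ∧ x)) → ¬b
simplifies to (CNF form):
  (¬b ∨ ¬x) ∧ (¬b ∨ ¬y)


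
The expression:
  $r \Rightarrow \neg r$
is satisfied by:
  {r: False}


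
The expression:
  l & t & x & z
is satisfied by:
  {t: True, z: True, x: True, l: True}


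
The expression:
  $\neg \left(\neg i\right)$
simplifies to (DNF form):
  $i$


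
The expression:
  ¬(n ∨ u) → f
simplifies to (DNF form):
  f ∨ n ∨ u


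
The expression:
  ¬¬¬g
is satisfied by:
  {g: False}


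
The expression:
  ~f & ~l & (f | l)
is never true.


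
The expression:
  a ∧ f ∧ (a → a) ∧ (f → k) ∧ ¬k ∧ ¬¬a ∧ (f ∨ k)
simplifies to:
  False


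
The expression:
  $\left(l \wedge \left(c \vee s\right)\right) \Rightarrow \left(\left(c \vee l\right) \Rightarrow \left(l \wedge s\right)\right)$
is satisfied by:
  {s: True, l: False, c: False}
  {l: False, c: False, s: False}
  {s: True, c: True, l: False}
  {c: True, l: False, s: False}
  {s: True, l: True, c: False}
  {l: True, s: False, c: False}
  {s: True, c: True, l: True}


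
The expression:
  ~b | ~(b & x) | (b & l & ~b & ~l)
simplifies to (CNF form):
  ~b | ~x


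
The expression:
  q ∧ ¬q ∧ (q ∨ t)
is never true.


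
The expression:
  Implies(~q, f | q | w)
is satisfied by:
  {q: True, w: True, f: True}
  {q: True, w: True, f: False}
  {q: True, f: True, w: False}
  {q: True, f: False, w: False}
  {w: True, f: True, q: False}
  {w: True, f: False, q: False}
  {f: True, w: False, q: False}


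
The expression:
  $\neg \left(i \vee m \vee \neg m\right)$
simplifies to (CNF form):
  $\text{False}$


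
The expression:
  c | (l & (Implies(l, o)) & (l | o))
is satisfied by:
  {c: True, l: True, o: True}
  {c: True, l: True, o: False}
  {c: True, o: True, l: False}
  {c: True, o: False, l: False}
  {l: True, o: True, c: False}


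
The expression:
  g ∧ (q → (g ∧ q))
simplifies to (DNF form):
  g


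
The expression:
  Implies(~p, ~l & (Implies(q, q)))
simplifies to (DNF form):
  p | ~l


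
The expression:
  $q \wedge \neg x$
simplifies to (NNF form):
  $q \wedge \neg x$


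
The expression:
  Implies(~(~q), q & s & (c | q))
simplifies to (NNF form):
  s | ~q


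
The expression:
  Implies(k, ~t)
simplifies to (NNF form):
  ~k | ~t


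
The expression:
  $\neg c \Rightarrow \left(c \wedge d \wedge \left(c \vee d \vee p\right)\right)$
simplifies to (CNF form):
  $c$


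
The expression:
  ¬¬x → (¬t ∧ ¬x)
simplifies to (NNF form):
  ¬x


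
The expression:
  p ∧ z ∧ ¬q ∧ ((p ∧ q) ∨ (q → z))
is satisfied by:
  {z: True, p: True, q: False}


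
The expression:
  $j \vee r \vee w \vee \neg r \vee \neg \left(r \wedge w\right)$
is always true.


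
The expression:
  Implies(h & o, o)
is always true.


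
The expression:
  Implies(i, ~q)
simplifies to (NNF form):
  ~i | ~q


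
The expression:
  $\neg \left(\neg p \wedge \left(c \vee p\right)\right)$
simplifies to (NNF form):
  $p \vee \neg c$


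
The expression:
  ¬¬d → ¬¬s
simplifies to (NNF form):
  s ∨ ¬d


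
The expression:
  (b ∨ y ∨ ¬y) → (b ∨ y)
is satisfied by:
  {y: True, b: True}
  {y: True, b: False}
  {b: True, y: False}


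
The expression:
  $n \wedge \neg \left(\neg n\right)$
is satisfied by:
  {n: True}


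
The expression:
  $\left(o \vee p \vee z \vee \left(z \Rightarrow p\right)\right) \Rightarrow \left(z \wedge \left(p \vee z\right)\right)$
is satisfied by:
  {z: True}


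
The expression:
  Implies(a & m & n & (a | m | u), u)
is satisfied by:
  {u: True, m: False, n: False, a: False}
  {a: False, m: False, u: False, n: False}
  {a: True, u: True, m: False, n: False}
  {a: True, m: False, u: False, n: False}
  {n: True, u: True, a: False, m: False}
  {n: True, a: False, m: False, u: False}
  {n: True, a: True, u: True, m: False}
  {n: True, a: True, m: False, u: False}
  {u: True, m: True, n: False, a: False}
  {m: True, n: False, u: False, a: False}
  {a: True, m: True, u: True, n: False}
  {a: True, m: True, n: False, u: False}
  {u: True, m: True, n: True, a: False}
  {m: True, n: True, a: False, u: False}
  {a: True, m: True, n: True, u: True}


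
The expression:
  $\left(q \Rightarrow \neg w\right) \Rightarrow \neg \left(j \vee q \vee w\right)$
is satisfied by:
  {q: True, w: True, j: False}
  {q: True, w: True, j: True}
  {j: False, q: False, w: False}


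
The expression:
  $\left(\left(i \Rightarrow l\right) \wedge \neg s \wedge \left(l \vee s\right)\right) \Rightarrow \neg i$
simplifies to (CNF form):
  $s \vee \neg i \vee \neg l$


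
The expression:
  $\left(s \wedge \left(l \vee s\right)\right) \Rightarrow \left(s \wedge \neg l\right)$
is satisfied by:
  {l: False, s: False}
  {s: True, l: False}
  {l: True, s: False}


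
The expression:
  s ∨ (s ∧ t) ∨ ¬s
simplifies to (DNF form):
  True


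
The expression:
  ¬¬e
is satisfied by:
  {e: True}


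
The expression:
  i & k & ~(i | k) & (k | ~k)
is never true.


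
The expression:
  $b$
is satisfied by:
  {b: True}


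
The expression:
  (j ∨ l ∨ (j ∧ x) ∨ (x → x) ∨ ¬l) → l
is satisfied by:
  {l: True}


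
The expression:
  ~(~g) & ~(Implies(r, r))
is never true.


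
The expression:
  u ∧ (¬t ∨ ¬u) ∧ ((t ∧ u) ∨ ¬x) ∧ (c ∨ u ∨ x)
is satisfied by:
  {u: True, x: False, t: False}


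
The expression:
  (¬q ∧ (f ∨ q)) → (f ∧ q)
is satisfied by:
  {q: True, f: False}
  {f: False, q: False}
  {f: True, q: True}


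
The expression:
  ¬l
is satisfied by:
  {l: False}


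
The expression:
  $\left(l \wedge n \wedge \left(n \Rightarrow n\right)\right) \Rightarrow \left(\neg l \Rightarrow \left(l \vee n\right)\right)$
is always true.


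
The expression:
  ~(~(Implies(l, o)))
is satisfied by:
  {o: True, l: False}
  {l: False, o: False}
  {l: True, o: True}


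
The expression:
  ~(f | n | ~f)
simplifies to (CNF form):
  False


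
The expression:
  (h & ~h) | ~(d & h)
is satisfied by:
  {h: False, d: False}
  {d: True, h: False}
  {h: True, d: False}


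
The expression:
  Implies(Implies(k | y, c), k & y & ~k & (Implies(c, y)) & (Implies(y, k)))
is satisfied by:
  {y: True, k: True, c: False}
  {y: True, c: False, k: False}
  {k: True, c: False, y: False}


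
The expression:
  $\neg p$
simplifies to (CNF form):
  $\neg p$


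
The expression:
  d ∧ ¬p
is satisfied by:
  {d: True, p: False}


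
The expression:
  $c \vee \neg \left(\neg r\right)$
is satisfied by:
  {r: True, c: True}
  {r: True, c: False}
  {c: True, r: False}


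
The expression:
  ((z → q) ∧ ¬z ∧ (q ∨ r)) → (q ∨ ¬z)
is always true.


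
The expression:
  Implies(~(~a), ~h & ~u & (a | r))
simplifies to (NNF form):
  ~a | (~h & ~u)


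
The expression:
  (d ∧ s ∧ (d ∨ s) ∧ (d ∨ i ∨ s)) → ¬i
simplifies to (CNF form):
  ¬d ∨ ¬i ∨ ¬s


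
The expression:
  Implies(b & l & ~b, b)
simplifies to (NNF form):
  True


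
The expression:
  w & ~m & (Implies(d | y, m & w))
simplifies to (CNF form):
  w & ~d & ~m & ~y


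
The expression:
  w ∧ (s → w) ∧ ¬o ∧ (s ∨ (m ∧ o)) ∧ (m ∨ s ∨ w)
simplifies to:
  s ∧ w ∧ ¬o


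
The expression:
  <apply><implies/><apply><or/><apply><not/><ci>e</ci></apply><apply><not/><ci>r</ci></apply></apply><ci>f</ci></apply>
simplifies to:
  <apply><or/><ci>f</ci><apply><and/><ci>e</ci><ci>r</ci></apply></apply>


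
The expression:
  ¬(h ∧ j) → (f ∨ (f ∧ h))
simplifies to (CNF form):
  (f ∨ h) ∧ (f ∨ j)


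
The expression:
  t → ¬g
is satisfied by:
  {g: False, t: False}
  {t: True, g: False}
  {g: True, t: False}


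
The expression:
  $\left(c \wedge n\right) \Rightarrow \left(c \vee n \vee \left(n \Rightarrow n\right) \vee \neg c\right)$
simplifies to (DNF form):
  $\text{True}$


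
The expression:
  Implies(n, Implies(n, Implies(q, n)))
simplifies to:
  True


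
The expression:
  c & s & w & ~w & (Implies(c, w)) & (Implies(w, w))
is never true.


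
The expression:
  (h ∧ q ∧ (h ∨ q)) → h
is always true.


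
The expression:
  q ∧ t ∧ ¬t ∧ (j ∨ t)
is never true.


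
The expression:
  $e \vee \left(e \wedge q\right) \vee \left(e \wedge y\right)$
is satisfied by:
  {e: True}


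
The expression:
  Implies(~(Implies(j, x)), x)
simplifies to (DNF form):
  x | ~j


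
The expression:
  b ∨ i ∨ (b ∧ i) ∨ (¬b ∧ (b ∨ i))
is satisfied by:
  {i: True, b: True}
  {i: True, b: False}
  {b: True, i: False}


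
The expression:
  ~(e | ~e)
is never true.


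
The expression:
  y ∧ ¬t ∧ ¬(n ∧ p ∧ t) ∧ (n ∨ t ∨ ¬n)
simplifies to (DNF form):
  y ∧ ¬t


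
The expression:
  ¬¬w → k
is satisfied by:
  {k: True, w: False}
  {w: False, k: False}
  {w: True, k: True}


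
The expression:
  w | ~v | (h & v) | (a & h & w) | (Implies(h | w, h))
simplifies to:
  True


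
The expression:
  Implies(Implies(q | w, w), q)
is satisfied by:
  {q: True}


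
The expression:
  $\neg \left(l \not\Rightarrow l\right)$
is always true.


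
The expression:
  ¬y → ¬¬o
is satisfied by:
  {y: True, o: True}
  {y: True, o: False}
  {o: True, y: False}


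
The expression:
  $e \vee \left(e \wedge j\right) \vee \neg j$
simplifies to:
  $e \vee \neg j$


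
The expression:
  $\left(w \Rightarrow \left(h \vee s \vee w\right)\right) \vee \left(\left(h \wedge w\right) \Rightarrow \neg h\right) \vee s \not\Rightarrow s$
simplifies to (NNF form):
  $\text{True}$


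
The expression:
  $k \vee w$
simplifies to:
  $k \vee w$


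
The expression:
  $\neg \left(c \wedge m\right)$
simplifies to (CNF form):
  $\neg c \vee \neg m$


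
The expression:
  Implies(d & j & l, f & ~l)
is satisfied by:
  {l: False, d: False, j: False}
  {j: True, l: False, d: False}
  {d: True, l: False, j: False}
  {j: True, d: True, l: False}
  {l: True, j: False, d: False}
  {j: True, l: True, d: False}
  {d: True, l: True, j: False}


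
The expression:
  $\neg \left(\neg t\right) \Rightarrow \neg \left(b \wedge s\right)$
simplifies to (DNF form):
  $\neg b \vee \neg s \vee \neg t$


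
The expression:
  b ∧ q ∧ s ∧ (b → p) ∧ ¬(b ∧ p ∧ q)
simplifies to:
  False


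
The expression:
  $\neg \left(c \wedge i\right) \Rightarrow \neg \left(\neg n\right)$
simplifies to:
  $n \vee \left(c \wedge i\right)$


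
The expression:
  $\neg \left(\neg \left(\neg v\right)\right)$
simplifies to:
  $\neg v$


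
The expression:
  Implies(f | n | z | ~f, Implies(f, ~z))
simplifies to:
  ~f | ~z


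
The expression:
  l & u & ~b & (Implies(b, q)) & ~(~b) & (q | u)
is never true.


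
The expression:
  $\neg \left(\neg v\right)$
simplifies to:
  $v$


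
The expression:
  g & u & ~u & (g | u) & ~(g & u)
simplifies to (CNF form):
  False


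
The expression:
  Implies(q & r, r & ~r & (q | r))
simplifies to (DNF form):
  ~q | ~r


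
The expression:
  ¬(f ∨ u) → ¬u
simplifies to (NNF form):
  True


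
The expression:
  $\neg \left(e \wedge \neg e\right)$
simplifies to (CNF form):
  $\text{True}$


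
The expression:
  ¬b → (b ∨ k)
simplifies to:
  b ∨ k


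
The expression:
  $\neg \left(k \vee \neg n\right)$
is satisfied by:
  {n: True, k: False}


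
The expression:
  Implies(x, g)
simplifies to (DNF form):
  g | ~x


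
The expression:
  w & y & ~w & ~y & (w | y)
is never true.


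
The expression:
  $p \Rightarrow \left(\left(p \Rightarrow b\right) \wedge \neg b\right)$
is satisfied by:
  {p: False}


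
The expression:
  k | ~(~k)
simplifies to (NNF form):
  k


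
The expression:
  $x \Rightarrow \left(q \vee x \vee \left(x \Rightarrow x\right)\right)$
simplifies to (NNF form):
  $\text{True}$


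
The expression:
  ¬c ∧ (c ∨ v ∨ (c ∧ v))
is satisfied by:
  {v: True, c: False}


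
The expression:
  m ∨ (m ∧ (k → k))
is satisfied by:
  {m: True}


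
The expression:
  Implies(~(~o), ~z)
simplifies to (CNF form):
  ~o | ~z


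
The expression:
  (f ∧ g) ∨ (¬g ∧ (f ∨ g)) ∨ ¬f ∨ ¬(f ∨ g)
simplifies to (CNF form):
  True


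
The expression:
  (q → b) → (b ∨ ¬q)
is always true.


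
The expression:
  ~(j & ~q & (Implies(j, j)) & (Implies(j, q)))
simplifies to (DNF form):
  True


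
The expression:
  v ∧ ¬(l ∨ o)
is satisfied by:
  {v: True, o: False, l: False}


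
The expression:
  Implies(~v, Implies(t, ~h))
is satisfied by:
  {v: True, h: False, t: False}
  {h: False, t: False, v: False}
  {v: True, t: True, h: False}
  {t: True, h: False, v: False}
  {v: True, h: True, t: False}
  {h: True, v: False, t: False}
  {v: True, t: True, h: True}


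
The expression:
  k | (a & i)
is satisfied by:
  {i: True, k: True, a: True}
  {i: True, k: True, a: False}
  {k: True, a: True, i: False}
  {k: True, a: False, i: False}
  {i: True, a: True, k: False}


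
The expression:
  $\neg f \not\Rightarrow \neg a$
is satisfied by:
  {a: True, f: False}


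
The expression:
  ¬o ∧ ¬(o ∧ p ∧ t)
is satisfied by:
  {o: False}


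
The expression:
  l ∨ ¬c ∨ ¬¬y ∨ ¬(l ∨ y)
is always true.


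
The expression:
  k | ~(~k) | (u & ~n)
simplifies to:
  k | (u & ~n)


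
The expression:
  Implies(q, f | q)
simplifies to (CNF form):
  True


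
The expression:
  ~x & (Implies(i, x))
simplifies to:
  ~i & ~x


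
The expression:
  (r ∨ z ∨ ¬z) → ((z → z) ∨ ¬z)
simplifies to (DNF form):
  True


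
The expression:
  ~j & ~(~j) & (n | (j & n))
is never true.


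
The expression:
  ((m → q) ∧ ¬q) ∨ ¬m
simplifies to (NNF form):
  ¬m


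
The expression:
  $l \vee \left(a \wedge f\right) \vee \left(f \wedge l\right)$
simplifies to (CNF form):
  $\left(a \vee l\right) \wedge \left(f \vee l\right)$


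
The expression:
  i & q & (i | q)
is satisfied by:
  {i: True, q: True}


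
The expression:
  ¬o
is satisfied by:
  {o: False}


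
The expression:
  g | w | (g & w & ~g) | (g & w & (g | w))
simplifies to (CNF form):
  g | w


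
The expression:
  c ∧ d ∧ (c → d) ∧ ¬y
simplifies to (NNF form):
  c ∧ d ∧ ¬y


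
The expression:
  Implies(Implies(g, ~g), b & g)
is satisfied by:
  {g: True}


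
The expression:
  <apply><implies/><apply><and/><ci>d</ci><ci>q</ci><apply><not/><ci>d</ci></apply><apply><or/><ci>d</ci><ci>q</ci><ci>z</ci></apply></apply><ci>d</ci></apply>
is always true.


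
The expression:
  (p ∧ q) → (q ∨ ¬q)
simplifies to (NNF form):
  True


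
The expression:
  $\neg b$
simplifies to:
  $\neg b$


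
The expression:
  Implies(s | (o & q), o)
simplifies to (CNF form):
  o | ~s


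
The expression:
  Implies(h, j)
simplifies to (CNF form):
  j | ~h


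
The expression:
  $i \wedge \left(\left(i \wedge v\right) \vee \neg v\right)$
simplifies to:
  $i$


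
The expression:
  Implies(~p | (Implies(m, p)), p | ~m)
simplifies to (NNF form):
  p | ~m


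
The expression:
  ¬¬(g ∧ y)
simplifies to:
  g ∧ y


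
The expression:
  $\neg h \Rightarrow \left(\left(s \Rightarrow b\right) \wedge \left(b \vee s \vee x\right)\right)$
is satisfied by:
  {b: True, h: True, x: True, s: False}
  {b: True, h: True, s: False, x: False}
  {b: True, h: True, x: True, s: True}
  {b: True, h: True, s: True, x: False}
  {b: True, x: True, s: False, h: False}
  {b: True, s: False, x: False, h: False}
  {b: True, x: True, s: True, h: False}
  {b: True, s: True, x: False, h: False}
  {x: True, h: True, s: False, b: False}
  {h: True, s: False, x: False, b: False}
  {x: True, h: True, s: True, b: False}
  {h: True, s: True, x: False, b: False}
  {x: True, h: False, s: False, b: False}


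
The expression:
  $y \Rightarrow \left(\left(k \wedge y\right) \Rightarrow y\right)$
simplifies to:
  $\text{True}$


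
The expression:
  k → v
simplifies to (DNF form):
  v ∨ ¬k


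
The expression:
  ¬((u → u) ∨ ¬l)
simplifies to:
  False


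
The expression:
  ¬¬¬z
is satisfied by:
  {z: False}


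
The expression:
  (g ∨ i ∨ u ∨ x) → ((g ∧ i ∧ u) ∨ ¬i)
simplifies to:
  (g ∧ u) ∨ ¬i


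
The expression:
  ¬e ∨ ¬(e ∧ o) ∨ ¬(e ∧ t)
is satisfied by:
  {o: False, e: False, t: False}
  {t: True, o: False, e: False}
  {e: True, o: False, t: False}
  {t: True, e: True, o: False}
  {o: True, t: False, e: False}
  {t: True, o: True, e: False}
  {e: True, o: True, t: False}


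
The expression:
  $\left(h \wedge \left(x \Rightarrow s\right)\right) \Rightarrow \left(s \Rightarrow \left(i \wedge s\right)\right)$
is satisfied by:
  {i: True, s: False, h: False}
  {s: False, h: False, i: False}
  {i: True, h: True, s: False}
  {h: True, s: False, i: False}
  {i: True, s: True, h: False}
  {s: True, i: False, h: False}
  {i: True, h: True, s: True}


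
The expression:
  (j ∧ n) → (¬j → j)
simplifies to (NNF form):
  True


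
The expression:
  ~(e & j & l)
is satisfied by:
  {l: False, e: False, j: False}
  {j: True, l: False, e: False}
  {e: True, l: False, j: False}
  {j: True, e: True, l: False}
  {l: True, j: False, e: False}
  {j: True, l: True, e: False}
  {e: True, l: True, j: False}


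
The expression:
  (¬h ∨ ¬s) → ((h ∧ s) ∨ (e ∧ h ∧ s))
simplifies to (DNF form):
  h ∧ s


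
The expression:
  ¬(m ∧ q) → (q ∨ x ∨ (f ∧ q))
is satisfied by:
  {x: True, q: True}
  {x: True, q: False}
  {q: True, x: False}


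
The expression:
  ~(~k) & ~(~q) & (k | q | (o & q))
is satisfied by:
  {q: True, k: True}


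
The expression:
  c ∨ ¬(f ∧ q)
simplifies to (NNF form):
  c ∨ ¬f ∨ ¬q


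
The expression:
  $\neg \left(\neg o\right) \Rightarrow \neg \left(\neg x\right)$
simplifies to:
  $x \vee \neg o$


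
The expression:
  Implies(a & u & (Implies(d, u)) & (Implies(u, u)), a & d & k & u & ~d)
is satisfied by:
  {u: False, a: False}
  {a: True, u: False}
  {u: True, a: False}


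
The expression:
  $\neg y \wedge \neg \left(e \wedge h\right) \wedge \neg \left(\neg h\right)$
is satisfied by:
  {h: True, y: False, e: False}


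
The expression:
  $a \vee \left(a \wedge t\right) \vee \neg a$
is always true.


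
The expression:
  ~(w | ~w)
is never true.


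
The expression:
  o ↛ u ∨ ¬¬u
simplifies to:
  o ∨ u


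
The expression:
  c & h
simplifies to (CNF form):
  c & h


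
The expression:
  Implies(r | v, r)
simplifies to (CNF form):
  r | ~v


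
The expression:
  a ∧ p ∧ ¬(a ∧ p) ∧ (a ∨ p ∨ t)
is never true.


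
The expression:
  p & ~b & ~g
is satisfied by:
  {p: True, g: False, b: False}


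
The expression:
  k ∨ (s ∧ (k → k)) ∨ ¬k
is always true.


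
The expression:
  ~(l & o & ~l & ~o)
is always true.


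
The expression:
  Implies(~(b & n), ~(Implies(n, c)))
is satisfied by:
  {b: True, n: True, c: False}
  {n: True, c: False, b: False}
  {b: True, c: True, n: True}


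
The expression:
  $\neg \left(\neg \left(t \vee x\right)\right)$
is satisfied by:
  {x: True, t: True}
  {x: True, t: False}
  {t: True, x: False}


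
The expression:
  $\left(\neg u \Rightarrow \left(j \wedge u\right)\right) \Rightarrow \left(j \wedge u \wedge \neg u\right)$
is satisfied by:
  {u: False}


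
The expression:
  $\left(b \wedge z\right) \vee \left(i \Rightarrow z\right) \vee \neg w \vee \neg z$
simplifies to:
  $\text{True}$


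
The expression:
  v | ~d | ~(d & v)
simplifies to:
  True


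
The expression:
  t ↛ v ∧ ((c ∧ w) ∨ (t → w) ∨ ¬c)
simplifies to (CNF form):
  t ∧ ¬v ∧ (w ∨ ¬c)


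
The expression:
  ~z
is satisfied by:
  {z: False}


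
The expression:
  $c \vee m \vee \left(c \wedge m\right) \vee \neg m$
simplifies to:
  $\text{True}$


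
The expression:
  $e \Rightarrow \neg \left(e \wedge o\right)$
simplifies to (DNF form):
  $\neg e \vee \neg o$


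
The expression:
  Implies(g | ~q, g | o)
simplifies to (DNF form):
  g | o | q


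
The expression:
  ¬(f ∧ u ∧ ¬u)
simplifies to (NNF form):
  True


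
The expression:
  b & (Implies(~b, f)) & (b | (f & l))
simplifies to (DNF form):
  b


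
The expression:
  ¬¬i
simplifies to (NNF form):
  i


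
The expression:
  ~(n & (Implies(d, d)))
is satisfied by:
  {n: False}


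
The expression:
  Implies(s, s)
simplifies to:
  True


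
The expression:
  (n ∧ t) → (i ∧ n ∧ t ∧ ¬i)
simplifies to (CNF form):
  ¬n ∨ ¬t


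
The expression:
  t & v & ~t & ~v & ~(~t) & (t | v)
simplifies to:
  False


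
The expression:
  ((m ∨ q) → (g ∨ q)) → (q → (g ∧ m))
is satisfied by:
  {g: True, m: True, q: False}
  {g: True, m: False, q: False}
  {m: True, g: False, q: False}
  {g: False, m: False, q: False}
  {q: True, g: True, m: True}


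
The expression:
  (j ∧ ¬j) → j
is always true.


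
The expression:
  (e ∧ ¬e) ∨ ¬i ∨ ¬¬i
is always true.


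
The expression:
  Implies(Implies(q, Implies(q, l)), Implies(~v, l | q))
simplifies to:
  l | q | v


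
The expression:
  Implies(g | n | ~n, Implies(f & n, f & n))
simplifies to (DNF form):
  True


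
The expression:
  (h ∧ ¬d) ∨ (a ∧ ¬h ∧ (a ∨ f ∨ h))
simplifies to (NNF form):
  (a ∧ ¬h) ∨ (h ∧ ¬d)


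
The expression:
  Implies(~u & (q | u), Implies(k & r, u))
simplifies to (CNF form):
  u | ~k | ~q | ~r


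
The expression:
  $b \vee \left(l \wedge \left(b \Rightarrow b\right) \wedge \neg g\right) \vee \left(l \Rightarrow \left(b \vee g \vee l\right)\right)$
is always true.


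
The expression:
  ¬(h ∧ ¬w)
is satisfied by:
  {w: True, h: False}
  {h: False, w: False}
  {h: True, w: True}


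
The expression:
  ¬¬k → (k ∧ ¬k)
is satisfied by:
  {k: False}


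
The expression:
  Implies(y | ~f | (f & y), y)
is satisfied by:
  {y: True, f: True}
  {y: True, f: False}
  {f: True, y: False}


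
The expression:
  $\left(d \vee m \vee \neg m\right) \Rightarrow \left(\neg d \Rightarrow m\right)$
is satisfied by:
  {d: True, m: True}
  {d: True, m: False}
  {m: True, d: False}


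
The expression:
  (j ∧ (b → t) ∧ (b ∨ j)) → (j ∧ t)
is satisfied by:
  {b: True, t: True, j: False}
  {b: True, t: False, j: False}
  {t: True, b: False, j: False}
  {b: False, t: False, j: False}
  {j: True, b: True, t: True}
  {j: True, b: True, t: False}
  {j: True, t: True, b: False}


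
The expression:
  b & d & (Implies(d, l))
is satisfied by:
  {b: True, d: True, l: True}


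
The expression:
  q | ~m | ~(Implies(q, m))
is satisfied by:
  {q: True, m: False}
  {m: False, q: False}
  {m: True, q: True}


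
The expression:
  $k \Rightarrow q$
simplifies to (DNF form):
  $q \vee \neg k$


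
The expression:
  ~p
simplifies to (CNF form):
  ~p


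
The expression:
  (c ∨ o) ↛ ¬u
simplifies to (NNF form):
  u ∧ (c ∨ o)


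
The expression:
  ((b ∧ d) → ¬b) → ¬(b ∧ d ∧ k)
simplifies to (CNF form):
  True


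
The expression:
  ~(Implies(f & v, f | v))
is never true.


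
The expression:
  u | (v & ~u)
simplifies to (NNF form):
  u | v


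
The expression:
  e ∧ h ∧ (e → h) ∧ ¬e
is never true.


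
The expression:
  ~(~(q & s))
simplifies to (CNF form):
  q & s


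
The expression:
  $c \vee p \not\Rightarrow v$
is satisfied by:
  {c: True, p: True, v: False}
  {c: True, p: False, v: False}
  {c: True, v: True, p: True}
  {c: True, v: True, p: False}
  {p: True, v: False, c: False}


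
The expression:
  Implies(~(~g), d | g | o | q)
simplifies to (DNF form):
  True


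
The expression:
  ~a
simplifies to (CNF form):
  ~a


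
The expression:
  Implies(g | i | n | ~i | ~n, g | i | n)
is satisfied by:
  {i: True, n: True, g: True}
  {i: True, n: True, g: False}
  {i: True, g: True, n: False}
  {i: True, g: False, n: False}
  {n: True, g: True, i: False}
  {n: True, g: False, i: False}
  {g: True, n: False, i: False}


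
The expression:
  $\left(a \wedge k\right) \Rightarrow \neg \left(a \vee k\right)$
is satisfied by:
  {k: False, a: False}
  {a: True, k: False}
  {k: True, a: False}


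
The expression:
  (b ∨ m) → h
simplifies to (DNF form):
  h ∨ (¬b ∧ ¬m)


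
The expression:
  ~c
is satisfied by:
  {c: False}


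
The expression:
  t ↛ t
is never true.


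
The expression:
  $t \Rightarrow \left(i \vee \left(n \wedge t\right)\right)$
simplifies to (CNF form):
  $i \vee n \vee \neg t$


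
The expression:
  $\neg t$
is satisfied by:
  {t: False}


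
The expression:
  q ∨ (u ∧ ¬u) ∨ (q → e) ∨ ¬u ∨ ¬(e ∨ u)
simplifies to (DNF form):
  True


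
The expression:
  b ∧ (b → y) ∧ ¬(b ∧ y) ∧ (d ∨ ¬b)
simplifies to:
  False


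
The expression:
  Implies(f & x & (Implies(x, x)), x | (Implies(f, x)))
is always true.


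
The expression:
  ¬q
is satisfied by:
  {q: False}


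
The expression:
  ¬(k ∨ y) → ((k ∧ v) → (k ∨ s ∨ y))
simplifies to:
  True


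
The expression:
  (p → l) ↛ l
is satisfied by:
  {p: False, l: False}


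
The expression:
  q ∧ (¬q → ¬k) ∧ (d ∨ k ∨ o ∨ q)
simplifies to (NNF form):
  q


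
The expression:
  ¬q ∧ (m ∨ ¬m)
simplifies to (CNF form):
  ¬q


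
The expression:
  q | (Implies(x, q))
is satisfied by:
  {q: True, x: False}
  {x: False, q: False}
  {x: True, q: True}


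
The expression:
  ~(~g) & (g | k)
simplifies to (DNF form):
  g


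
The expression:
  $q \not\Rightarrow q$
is never true.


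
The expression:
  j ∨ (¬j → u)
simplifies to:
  j ∨ u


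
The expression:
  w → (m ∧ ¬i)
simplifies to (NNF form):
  (m ∧ ¬i) ∨ ¬w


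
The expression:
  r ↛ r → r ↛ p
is always true.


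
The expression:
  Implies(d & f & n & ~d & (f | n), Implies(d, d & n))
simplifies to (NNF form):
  True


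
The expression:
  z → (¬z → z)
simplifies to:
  True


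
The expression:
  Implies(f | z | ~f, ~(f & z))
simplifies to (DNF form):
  ~f | ~z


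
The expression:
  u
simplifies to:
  u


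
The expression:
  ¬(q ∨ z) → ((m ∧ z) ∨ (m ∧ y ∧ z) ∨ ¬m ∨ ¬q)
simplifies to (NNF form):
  True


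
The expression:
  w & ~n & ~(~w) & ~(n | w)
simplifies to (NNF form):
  False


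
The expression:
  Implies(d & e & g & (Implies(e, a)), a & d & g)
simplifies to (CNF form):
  True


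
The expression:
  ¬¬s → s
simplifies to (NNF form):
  True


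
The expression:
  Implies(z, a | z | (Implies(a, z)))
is always true.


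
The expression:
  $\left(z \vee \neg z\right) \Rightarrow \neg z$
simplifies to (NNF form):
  $\neg z$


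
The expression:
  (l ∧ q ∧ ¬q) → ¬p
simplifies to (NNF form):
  True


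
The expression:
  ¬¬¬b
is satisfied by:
  {b: False}


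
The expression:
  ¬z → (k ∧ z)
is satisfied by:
  {z: True}


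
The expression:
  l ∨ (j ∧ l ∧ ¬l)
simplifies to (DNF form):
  l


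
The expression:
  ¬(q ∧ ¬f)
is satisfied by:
  {f: True, q: False}
  {q: False, f: False}
  {q: True, f: True}


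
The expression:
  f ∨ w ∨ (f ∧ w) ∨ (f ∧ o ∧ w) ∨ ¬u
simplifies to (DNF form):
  f ∨ w ∨ ¬u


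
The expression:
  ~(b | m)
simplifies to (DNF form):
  ~b & ~m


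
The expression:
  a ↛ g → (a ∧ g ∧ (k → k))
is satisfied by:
  {g: True, a: False}
  {a: False, g: False}
  {a: True, g: True}


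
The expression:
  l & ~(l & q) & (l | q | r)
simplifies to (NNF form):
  l & ~q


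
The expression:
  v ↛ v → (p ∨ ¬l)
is always true.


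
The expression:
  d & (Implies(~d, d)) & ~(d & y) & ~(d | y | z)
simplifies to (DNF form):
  False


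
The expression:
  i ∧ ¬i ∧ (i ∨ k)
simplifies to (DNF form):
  False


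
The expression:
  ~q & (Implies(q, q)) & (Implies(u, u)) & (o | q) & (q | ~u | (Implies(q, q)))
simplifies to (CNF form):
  o & ~q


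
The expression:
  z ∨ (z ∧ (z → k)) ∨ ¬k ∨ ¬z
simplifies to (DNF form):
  True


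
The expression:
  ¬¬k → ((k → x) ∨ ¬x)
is always true.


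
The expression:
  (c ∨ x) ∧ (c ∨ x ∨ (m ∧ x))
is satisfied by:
  {x: True, c: True}
  {x: True, c: False}
  {c: True, x: False}


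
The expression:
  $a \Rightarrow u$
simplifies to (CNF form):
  $u \vee \neg a$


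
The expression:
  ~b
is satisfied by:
  {b: False}


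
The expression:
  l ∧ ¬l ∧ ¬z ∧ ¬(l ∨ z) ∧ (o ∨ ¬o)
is never true.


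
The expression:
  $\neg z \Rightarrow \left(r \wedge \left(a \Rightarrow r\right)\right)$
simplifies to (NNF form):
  $r \vee z$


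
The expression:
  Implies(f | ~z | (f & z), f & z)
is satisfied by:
  {z: True}


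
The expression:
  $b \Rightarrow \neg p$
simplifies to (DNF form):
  $\neg b \vee \neg p$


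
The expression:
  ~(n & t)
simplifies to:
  ~n | ~t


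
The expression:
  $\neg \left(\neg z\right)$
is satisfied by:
  {z: True}


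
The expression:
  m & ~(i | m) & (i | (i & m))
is never true.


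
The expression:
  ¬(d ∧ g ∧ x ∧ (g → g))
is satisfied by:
  {g: False, d: False, x: False}
  {x: True, g: False, d: False}
  {d: True, g: False, x: False}
  {x: True, d: True, g: False}
  {g: True, x: False, d: False}
  {x: True, g: True, d: False}
  {d: True, g: True, x: False}


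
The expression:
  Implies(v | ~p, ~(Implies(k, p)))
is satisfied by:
  {k: True, v: False, p: False}
  {p: True, v: False, k: True}
  {p: True, v: False, k: False}
  {k: True, v: True, p: False}


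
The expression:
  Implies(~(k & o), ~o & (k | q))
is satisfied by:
  {k: True, q: True, o: False}
  {k: True, o: False, q: False}
  {k: True, q: True, o: True}
  {k: True, o: True, q: False}
  {q: True, o: False, k: False}


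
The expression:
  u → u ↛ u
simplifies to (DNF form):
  ¬u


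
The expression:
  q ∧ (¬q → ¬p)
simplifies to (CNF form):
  q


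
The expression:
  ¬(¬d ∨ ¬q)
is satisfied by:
  {d: True, q: True}


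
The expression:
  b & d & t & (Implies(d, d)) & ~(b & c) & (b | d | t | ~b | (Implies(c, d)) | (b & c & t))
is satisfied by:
  {t: True, b: True, d: True, c: False}


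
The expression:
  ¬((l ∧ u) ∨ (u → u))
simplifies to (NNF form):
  False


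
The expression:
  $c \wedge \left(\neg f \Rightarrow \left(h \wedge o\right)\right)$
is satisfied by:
  {c: True, o: True, f: True, h: True}
  {c: True, o: True, f: True, h: False}
  {c: True, f: True, h: True, o: False}
  {c: True, f: True, h: False, o: False}
  {c: True, o: True, h: True, f: False}


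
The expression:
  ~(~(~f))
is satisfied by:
  {f: False}


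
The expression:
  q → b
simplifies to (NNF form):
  b ∨ ¬q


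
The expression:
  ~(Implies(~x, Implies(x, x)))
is never true.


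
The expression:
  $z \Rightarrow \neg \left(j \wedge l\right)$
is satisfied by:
  {l: False, z: False, j: False}
  {j: True, l: False, z: False}
  {z: True, l: False, j: False}
  {j: True, z: True, l: False}
  {l: True, j: False, z: False}
  {j: True, l: True, z: False}
  {z: True, l: True, j: False}


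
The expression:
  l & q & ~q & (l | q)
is never true.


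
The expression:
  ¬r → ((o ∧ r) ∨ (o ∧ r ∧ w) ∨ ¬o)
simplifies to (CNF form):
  r ∨ ¬o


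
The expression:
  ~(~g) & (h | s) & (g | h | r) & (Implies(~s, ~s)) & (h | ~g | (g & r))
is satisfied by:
  {h: True, s: True, r: True, g: True}
  {h: True, s: True, g: True, r: False}
  {h: True, r: True, g: True, s: False}
  {h: True, g: True, r: False, s: False}
  {s: True, r: True, g: True, h: False}


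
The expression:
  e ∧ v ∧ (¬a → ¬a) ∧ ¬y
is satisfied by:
  {e: True, v: True, y: False}


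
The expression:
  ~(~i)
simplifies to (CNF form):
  i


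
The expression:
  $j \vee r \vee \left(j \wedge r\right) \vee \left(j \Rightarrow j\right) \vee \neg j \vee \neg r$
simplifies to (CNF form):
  $\text{True}$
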